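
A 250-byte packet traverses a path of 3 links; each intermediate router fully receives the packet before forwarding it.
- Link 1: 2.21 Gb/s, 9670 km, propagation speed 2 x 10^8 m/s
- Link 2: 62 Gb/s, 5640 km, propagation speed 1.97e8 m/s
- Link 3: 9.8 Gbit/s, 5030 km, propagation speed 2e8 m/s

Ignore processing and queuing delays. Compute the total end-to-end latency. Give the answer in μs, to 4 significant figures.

L = 250 × 8 = 2000 bits.
Transmission delays (L/R per hop): 0.904977, 0.0322581, 0.204082 μs; sum = 1.14132 μs.
Propagation delays (d/s per hop): 48350, 28629.4, 25150 μs; sum = 102129 μs.
End-to-end = 102100 μs.

102100 μs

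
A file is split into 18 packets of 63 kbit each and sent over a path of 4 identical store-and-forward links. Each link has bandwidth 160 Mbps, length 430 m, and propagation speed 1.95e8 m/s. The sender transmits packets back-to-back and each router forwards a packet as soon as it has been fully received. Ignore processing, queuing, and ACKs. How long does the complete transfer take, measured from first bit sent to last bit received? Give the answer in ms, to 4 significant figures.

8.278 ms

Per-hop transmission t_tx = L/R = 63000/160000000 = 0.39375 ms.
Per-hop propagation t_prop = 430/195000000 = 0.00220513 ms.
Pipeline fill: first packet needs 4·t_tx to clear all hops; remaining 17 packets each add one t_tx.
Total = (4+18-1)·t_tx + 4·t_prop = 21·0.39375 + 4·0.00220513 = 8.278 ms.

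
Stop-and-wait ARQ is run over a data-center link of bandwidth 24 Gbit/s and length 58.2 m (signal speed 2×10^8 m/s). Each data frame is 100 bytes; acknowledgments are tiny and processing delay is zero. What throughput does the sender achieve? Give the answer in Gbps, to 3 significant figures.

1.30 Gbps

t_tx = L/R = 800/24000000000 = 3.33333e-08 s.
t_prop = 58.2/200000000 = 2.91e-07 s; RTT = 5.82e-07 s.
Cycle = t_tx + RTT = 6.15333e-07 s.
Throughput = L / cycle = 800 / 6.15333e-07 = 1.30 Gbps.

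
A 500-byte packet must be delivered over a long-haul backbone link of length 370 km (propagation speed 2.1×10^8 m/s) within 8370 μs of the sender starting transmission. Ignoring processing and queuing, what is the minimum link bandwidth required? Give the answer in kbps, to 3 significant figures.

L = 4000 bits.
Propagation delay = 370000 / 210000000 = 1761.9 μs.
Transmission budget = 8370 − 1761.9 = 6608.1 μs.
R ≥ L / t_tx = 4000 bits / 0.0066081 s = 605 kbps.

605 kbps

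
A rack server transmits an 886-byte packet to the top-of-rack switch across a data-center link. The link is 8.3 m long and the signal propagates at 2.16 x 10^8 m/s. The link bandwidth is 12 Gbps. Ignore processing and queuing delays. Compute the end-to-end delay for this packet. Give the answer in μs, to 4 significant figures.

L = 886 × 8 = 7088 bits.
Transmission delay = L/R = 7088 / 12000000000 = 0.590667 μs.
Propagation delay = d/s = 8.3 m / 216000000 m/s = 0.0384259 μs.
Total = 0.6291 μs.

0.6291 μs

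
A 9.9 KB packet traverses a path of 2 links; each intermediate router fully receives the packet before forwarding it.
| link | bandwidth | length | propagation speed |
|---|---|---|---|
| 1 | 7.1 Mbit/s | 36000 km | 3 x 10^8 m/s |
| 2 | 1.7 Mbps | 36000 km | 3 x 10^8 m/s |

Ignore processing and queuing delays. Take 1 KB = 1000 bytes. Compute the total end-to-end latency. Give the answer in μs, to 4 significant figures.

297700 μs

L = 79200 bits.
Transmission delays (L/R per hop): 11154.9, 46588.2 μs; sum = 57743.2 μs.
Propagation delays (d/s per hop): 120000, 120000 μs; sum = 240000 μs.
End-to-end = 297700 μs.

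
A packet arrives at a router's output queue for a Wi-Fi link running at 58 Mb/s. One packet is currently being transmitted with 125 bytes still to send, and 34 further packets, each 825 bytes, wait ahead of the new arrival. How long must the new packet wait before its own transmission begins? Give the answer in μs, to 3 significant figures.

Each queued packet: L/R = 6600/58000000 = 113.793 μs.
34 queued → 3868.97 μs.
Plus remaining 1000 bits of current packet: 17.2414 μs.
Queuing delay = 3890 μs.

3890 μs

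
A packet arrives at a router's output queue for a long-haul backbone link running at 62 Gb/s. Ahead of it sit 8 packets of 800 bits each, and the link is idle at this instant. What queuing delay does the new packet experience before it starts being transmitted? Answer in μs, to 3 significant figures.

0.103 μs

Each queued packet: L/R = 800/62000000000 = 0.0129032 μs.
8 queued → 0.103226 μs.
Queuing delay = 0.103 μs.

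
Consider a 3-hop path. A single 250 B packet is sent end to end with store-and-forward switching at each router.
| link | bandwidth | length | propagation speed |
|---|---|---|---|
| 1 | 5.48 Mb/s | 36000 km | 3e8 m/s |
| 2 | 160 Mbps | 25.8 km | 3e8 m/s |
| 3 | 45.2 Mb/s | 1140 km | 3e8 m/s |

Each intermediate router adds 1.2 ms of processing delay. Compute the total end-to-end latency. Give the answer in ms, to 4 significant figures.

L = 250 × 8 = 2000 bits.
Transmission delays (L/R per hop): 0.364964, 0.0125, 0.0442478 ms; sum = 0.421711 ms.
Propagation delays (d/s per hop): 120, 0.086, 3.8 ms; sum = 123.886 ms.
Processing at 2 router(s): 2 × 1.2 ms = 2.4 ms.
End-to-end = 126.7 ms.

126.7 ms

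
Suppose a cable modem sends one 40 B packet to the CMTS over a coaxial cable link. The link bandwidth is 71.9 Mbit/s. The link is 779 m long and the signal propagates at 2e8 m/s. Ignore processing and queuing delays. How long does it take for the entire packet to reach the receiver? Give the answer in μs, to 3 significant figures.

L = 40 × 8 = 320 bits.
Transmission delay = L/R = 320 / 71900000 = 4.45063 μs.
Propagation delay = d/s = 779 m / 200000000 m/s = 3.895 μs.
Total = 8.35 μs.

8.35 μs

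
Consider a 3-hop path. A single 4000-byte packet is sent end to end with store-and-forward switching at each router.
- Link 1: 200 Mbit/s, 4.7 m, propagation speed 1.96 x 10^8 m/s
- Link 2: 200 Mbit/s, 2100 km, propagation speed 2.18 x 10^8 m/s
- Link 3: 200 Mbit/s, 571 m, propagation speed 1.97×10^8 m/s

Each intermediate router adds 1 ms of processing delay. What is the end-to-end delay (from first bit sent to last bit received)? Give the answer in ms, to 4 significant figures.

L = 4000 × 8 = 32000 bits.
Transmission delay per hop = L/R = 32000/200000000 = 0.16 ms; 3 hops → 0.48 ms.
Propagation delays (d/s per hop): 2.39796e-05, 9.63303, 0.00289848 ms; sum = 9.63595 ms.
Processing at 2 router(s): 2 × 1 ms = 2 ms.
End-to-end = 12.12 ms.

12.12 ms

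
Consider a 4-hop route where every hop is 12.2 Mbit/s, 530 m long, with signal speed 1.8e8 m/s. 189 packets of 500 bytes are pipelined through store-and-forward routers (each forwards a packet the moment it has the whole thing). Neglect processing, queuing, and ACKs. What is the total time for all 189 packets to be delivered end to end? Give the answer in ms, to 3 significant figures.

Per-hop transmission t_tx = L/R = 4000/12200000 = 0.327869 ms.
Per-hop propagation t_prop = 530/180000000 = 0.00294444 ms.
Pipeline fill: first packet needs 4·t_tx to clear all hops; remaining 188 packets each add one t_tx.
Total = (4+189-1)·t_tx + 4·t_prop = 192·0.327869 + 4·0.00294444 = 63.0 ms.

63.0 ms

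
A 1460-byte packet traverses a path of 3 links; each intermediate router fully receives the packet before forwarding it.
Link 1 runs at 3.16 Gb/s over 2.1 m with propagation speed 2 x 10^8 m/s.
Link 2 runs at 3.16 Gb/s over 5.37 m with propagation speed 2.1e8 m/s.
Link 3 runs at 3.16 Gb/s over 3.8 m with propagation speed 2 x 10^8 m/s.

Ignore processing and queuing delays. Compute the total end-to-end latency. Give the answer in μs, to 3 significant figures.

L = 1460 × 8 = 11680 bits.
Transmission delay per hop = L/R = 11680/3160000000 = 3.6962 μs; 3 hops → 11.0886 μs.
Propagation delays (d/s per hop): 0.0105, 0.0255714, 0.019 μs; sum = 0.0550714 μs.
End-to-end = 11.1 μs.

11.1 μs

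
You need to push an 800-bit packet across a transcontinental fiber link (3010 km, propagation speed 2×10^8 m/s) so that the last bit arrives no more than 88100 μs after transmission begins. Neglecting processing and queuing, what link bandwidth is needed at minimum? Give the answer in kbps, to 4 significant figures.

10.95 kbps

Propagation delay = 3010000 / 200000000 = 15050 μs.
Transmission budget = 88100 − 15050 = 73050 μs.
R ≥ L / t_tx = 800 bits / 0.07305 s = 10.95 kbps.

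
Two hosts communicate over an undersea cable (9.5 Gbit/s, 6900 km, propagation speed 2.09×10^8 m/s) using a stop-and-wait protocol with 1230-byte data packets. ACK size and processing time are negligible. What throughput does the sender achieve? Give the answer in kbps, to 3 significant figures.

t_tx = L/R = 9840/9500000000 = 1.03579e-06 s.
t_prop = 6900000/209000000 = 0.0330144 s; RTT = 0.0660287 s.
Cycle = t_tx + RTT = 0.0660297 s.
Throughput = L / cycle = 9840 / 0.0660297 = 149 kbps.

149 kbps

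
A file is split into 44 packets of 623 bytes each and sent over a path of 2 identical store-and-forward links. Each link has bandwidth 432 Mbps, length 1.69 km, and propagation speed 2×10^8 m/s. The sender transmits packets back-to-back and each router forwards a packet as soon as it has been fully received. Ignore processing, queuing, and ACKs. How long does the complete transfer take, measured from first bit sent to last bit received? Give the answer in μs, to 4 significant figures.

536.1 μs

Per-hop transmission t_tx = L/R = 4984/432000000 = 11.537 μs.
Per-hop propagation t_prop = 1690/200000000 = 8.45 μs.
Pipeline fill: first packet needs 2·t_tx to clear all hops; remaining 43 packets each add one t_tx.
Total = (2+44-1)·t_tx + 2·t_prop = 45·11.537 + 2·8.45 = 536.1 μs.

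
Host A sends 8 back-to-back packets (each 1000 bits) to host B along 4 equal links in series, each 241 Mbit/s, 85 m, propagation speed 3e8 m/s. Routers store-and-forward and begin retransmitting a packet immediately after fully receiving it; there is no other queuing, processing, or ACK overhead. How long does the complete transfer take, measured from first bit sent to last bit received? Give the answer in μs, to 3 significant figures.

46.8 μs

Per-hop transmission t_tx = L/R = 1000/241000000 = 4.14938 μs.
Per-hop propagation t_prop = 85/300000000 = 0.283333 μs.
Pipeline fill: first packet needs 4·t_tx to clear all hops; remaining 7 packets each add one t_tx.
Total = (4+8-1)·t_tx + 4·t_prop = 11·4.14938 + 4·0.283333 = 46.8 μs.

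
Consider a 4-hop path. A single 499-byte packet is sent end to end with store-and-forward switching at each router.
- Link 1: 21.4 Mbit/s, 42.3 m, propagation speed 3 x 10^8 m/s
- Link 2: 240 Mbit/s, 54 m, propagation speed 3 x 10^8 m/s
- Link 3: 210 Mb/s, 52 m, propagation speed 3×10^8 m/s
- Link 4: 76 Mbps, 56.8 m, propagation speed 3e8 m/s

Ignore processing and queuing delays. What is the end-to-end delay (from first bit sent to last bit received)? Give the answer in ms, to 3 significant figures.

L = 499 × 8 = 3992 bits.
Transmission delays (L/R per hop): 0.186542, 0.0166333, 0.0190095, 0.0525263 ms; sum = 0.274711 ms.
Propagation delays (d/s per hop): 0.000141, 0.00018, 0.000173333, 0.000189333 ms; sum = 0.000683667 ms.
End-to-end = 0.275 ms.

0.275 ms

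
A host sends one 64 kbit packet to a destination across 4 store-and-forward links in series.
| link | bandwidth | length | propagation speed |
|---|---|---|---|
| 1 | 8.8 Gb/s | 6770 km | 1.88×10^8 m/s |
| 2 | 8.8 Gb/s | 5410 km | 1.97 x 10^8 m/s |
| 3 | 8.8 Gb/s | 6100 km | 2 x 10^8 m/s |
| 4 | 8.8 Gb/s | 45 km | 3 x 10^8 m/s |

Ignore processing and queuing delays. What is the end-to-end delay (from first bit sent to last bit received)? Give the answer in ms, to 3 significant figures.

94.2 ms

L = 64000 bits.
Transmission delay per hop = L/R = 64000/8800000000 = 0.00727273 ms; 4 hops → 0.0290909 ms.
Propagation delays (d/s per hop): 36.0106, 27.4619, 30.5, 0.15 ms; sum = 94.1226 ms.
End-to-end = 94.2 ms.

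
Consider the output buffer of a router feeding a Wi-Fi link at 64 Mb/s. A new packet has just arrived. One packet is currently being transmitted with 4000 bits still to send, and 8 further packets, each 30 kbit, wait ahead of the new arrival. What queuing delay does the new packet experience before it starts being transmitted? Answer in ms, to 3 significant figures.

3.81 ms

Each queued packet: L/R = 30000/64000000 = 0.46875 ms.
8 queued → 3.75 ms.
Plus remaining 4000 bits of current packet: 0.0625 ms.
Queuing delay = 3.81 ms.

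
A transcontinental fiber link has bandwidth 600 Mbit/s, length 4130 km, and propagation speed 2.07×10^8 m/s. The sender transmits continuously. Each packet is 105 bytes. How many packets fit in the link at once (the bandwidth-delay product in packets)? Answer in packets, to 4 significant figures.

Propagation delay = 4130000 / 2.07e+08 = 0.0199517 s.
BDP = R × t_prop = 600000000 × 0.0199517 = 11971000 bits.
In packets of 840 bits: 14250 packets.

14250 packets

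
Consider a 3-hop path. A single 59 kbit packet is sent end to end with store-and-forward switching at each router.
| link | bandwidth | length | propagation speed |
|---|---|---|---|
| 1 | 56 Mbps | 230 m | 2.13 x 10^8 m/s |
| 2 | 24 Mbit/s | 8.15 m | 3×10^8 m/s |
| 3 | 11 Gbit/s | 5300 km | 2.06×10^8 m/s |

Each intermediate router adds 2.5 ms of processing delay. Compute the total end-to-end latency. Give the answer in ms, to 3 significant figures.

34.2 ms

L = 59000 bits.
Transmission delays (L/R per hop): 1.05357, 2.45833, 0.00536364 ms; sum = 3.51727 ms.
Propagation delays (d/s per hop): 0.00107981, 2.71667e-05, 25.7282 ms; sum = 25.7293 ms.
Processing at 2 router(s): 2 × 2.5 ms = 5 ms.
End-to-end = 34.2 ms.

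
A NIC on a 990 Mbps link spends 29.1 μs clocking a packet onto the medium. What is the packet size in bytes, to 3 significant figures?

3600 bytes

L = R × t_tx = 990000000 b/s × 2.91e-05 s = 28809 bits.
In bytes: 28809 / 8 = 3600 bytes.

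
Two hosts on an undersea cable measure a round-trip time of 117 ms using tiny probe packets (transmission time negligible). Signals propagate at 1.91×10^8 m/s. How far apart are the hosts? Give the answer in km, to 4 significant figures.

One-way propagation = RTT/2 = 58.5 ms.
d = s × t = 191000000 × 0.0585 = 11170 km.

11170 km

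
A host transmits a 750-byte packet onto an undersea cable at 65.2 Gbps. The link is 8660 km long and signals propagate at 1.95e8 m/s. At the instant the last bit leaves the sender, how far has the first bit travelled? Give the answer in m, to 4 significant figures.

17.94 m

t_tx = L/R = 6000/65200000000 = 9.20245e-08 s.
Distance = s × t_tx = 195000000 × 9.20245e-08 = 17.94 m.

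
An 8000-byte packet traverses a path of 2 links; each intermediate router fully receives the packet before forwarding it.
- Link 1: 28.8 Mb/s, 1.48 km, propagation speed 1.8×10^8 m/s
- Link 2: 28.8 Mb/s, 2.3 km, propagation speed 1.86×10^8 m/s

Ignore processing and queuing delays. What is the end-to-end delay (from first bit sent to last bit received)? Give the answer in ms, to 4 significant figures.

4.465 ms

L = 8000 × 8 = 64000 bits.
Transmission delay per hop = L/R = 64000/28800000 = 2.22222 ms; 2 hops → 4.44444 ms.
Propagation delays (d/s per hop): 0.00822222, 0.0123656 ms; sum = 0.0205878 ms.
End-to-end = 4.465 ms.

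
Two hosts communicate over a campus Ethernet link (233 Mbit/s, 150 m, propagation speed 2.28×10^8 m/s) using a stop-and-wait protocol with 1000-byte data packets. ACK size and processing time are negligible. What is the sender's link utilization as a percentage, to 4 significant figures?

t_tx = L/R = 8000/233000000 = 3.43348e-05 s.
t_prop = 150/2.28e+08 = 6.57895e-07 s; RTT = 1.31579e-06 s.
Cycle = t_tx + RTT = 3.56506e-05 s.
Utilization = t_tx / cycle = 3.43348e-05/3.56506e-05 = 96.31 %.

96.31 %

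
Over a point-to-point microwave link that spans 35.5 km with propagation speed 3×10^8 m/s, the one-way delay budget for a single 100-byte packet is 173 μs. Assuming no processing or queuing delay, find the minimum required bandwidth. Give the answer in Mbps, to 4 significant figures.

L = 800 bits.
Propagation delay = 35500 / 300000000 = 118.333 μs.
Transmission budget = 173 − 118.333 = 54.6667 μs.
R ≥ L / t_tx = 800 bits / 5.46667e-05 s = 14.63 Mbps.

14.63 Mbps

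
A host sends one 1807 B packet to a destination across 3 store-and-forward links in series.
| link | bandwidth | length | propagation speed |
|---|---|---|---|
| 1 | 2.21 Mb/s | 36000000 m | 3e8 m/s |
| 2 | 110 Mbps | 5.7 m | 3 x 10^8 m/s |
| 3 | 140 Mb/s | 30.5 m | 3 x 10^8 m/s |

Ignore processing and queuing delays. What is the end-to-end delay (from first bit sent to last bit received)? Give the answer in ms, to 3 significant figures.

L = 1807 × 8 = 14456 bits.
Transmission delays (L/R per hop): 6.54118, 0.131418, 0.103257 ms; sum = 6.77585 ms.
Propagation delays (d/s per hop): 120, 1.9e-05, 0.000101667 ms; sum = 120 ms.
End-to-end = 127 ms.

127 ms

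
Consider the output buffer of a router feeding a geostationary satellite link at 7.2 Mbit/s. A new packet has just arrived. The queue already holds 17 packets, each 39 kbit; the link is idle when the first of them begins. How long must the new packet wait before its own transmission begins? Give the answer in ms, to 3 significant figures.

92.1 ms

Each queued packet: L/R = 39000/7200000 = 5.41667 ms.
17 queued → 92.0833 ms.
Queuing delay = 92.1 ms.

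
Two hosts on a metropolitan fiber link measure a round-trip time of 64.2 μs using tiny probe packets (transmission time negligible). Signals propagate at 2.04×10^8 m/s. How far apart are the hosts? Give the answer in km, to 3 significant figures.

One-way propagation = RTT/2 = 32.1 μs.
d = s × t = 204000000 × 3.21e-05 = 6.55 km.

6.55 km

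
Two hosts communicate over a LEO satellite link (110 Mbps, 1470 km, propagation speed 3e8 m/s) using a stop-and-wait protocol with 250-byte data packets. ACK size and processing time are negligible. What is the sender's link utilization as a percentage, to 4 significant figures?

t_tx = L/R = 2000/110000000 = 1.81818e-05 s.
t_prop = 1470000/300000000 = 0.0049 s; RTT = 0.0098 s.
Cycle = t_tx + RTT = 0.00981818 s.
Utilization = t_tx / cycle = 1.81818e-05/0.00981818 = 0.1852 %.

0.1852 %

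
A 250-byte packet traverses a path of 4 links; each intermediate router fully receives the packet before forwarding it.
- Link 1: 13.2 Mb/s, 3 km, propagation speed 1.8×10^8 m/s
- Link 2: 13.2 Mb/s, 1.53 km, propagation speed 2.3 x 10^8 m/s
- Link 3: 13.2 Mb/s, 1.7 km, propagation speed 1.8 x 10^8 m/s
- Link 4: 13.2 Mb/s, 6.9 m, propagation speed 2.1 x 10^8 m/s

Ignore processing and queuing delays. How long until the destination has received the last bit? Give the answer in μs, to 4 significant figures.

638.9 μs

L = 250 × 8 = 2000 bits.
Transmission delay per hop = L/R = 2000/13200000 = 151.515 μs; 4 hops → 606.061 μs.
Propagation delays (d/s per hop): 16.6667, 6.65217, 9.44444, 0.0328571 μs; sum = 32.7961 μs.
End-to-end = 638.9 μs.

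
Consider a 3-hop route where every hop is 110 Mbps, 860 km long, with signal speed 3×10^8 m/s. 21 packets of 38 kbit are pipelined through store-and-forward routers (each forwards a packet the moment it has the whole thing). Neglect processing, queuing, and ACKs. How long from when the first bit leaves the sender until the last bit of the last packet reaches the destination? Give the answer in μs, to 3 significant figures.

Per-hop transmission t_tx = L/R = 38000/110000000 = 345.455 μs.
Per-hop propagation t_prop = 860000/300000000 = 2866.67 μs.
Pipeline fill: first packet needs 3·t_tx to clear all hops; remaining 20 packets each add one t_tx.
Total = (3+21-1)·t_tx + 3·t_prop = 23·345.455 + 3·2866.67 = 16500 μs.

16500 μs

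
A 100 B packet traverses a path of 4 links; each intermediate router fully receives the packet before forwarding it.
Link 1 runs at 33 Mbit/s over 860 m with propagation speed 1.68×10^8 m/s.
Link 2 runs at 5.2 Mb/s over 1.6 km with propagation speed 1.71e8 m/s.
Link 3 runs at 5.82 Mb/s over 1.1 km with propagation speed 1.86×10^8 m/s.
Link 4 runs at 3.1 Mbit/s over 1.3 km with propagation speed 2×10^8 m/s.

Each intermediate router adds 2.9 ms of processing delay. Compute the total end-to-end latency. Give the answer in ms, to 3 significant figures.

9.30 ms

L = 100 × 8 = 800 bits.
Transmission delays (L/R per hop): 0.0242424, 0.153846, 0.137457, 0.258065 ms; sum = 0.57361 ms.
Propagation delays (d/s per hop): 0.00511905, 0.00935673, 0.00591398, 0.0065 ms; sum = 0.0268898 ms.
Processing at 3 router(s): 3 × 2.9 ms = 8.7 ms.
End-to-end = 9.30 ms.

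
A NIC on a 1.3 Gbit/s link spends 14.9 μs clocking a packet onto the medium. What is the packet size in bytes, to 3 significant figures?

2420 bytes

L = R × t_tx = 1300000000 b/s × 1.49e-05 s = 19370 bits.
In bytes: 19370 / 8 = 2420 bytes.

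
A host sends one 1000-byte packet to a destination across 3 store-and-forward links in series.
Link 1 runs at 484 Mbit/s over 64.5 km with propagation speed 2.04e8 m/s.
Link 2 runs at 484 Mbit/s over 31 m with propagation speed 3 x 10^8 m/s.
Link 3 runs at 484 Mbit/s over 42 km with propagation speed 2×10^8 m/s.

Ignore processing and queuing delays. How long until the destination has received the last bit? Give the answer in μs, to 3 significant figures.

L = 1000 × 8 = 8000 bits.
Transmission delay per hop = L/R = 8000/484000000 = 16.5289 μs; 3 hops → 49.5868 μs.
Propagation delays (d/s per hop): 316.176, 0.103333, 210 μs; sum = 526.28 μs.
End-to-end = 576 μs.

576 μs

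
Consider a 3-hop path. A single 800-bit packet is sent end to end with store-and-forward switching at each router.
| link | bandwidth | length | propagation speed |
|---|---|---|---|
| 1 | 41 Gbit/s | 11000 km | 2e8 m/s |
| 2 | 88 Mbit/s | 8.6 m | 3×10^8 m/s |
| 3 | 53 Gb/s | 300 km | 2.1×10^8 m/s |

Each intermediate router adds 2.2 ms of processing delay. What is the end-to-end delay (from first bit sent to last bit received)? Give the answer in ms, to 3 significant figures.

60.8 ms

Transmission delays (L/R per hop): 1.95122e-05, 0.00909091, 1.50943e-05 ms; sum = 0.00912552 ms.
Propagation delays (d/s per hop): 55, 2.86667e-05, 1.42857 ms; sum = 56.4286 ms.
Processing at 2 router(s): 2 × 2.2 ms = 4.4 ms.
End-to-end = 60.8 ms.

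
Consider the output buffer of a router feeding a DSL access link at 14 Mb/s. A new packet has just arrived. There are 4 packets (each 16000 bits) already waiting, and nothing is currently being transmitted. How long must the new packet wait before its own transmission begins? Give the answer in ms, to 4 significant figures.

4.571 ms

Each queued packet: L/R = 16000/14000000 = 1.14286 ms.
4 queued → 4.57143 ms.
Queuing delay = 4.571 ms.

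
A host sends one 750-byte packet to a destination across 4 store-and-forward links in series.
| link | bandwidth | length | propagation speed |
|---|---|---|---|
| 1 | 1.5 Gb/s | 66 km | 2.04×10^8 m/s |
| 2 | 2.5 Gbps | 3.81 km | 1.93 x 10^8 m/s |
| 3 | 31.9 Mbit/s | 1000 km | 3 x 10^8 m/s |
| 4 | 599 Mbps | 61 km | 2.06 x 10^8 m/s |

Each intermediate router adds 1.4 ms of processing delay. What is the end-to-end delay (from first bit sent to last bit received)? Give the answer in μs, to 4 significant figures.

8377 μs

L = 750 × 8 = 6000 bits.
Transmission delays (L/R per hop): 4, 2.4, 188.088, 10.0167 μs; sum = 204.504 μs.
Propagation delays (d/s per hop): 323.529, 19.7409, 3333.33, 296.117 μs; sum = 3972.72 μs.
Processing at 3 router(s): 3 × 1.4 ms = 4200 μs.
End-to-end = 8377 μs.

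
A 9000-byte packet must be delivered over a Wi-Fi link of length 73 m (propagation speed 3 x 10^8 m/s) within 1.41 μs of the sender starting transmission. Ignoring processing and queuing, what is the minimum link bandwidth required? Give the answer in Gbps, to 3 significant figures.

L = 72000 bits.
Propagation delay = 73 / 300000000 = 0.243333 μs.
Transmission budget = 1.41 − 0.243333 = 1.16667 μs.
R ≥ L / t_tx = 72000 bits / 1.16667e-06 s = 61.7 Gbps.

61.7 Gbps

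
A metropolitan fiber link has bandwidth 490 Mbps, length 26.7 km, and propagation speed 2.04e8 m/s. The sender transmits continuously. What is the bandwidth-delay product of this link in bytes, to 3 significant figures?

Propagation delay = 26700 / 204000000 = 0.000130882 s.
BDP = R × t_prop = 490000000 × 0.000130882 = 64132.4 bits.
In bytes: 64132.4/8 = 8020 bytes.

8020 bytes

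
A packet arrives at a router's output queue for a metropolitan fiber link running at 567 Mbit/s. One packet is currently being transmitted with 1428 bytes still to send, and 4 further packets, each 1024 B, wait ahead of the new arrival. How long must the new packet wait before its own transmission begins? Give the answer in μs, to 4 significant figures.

Each queued packet: L/R = 8192/567000000 = 14.448 μs.
4 queued → 57.7919 μs.
Plus remaining 11424 bits of current packet: 20.1481 μs.
Queuing delay = 77.94 μs.

77.94 μs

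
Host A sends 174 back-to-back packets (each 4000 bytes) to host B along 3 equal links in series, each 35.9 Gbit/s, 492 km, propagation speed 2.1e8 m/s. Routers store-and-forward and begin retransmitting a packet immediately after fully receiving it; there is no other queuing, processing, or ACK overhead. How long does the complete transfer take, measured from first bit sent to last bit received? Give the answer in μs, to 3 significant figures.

7190 μs

Per-hop transmission t_tx = L/R = 32000/35900000000 = 0.891365 μs.
Per-hop propagation t_prop = 492000/210000000 = 2342.86 μs.
Pipeline fill: first packet needs 3·t_tx to clear all hops; remaining 173 packets each add one t_tx.
Total = (3+174-1)·t_tx + 3·t_prop = 176·0.891365 + 3·2342.86 = 7190 μs.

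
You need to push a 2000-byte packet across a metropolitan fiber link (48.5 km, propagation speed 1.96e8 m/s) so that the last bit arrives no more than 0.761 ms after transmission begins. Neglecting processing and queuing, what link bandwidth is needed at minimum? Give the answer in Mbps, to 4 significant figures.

L = 16000 bits.
Propagation delay = 48500 / 196000000 = 0.247449 ms.
Transmission budget = 0.761 − 0.247449 = 0.513551 ms.
R ≥ L / t_tx = 16000 bits / 0.000513551 s = 31.16 Mbps.

31.16 Mbps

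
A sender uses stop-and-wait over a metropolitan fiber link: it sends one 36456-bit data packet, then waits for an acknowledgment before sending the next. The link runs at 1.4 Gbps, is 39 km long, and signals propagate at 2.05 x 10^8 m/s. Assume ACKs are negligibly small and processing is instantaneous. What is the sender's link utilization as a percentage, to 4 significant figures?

6.405 %

t_tx = L/R = 36456/1400000000 = 2.604e-05 s.
t_prop = 39000/2.05e+08 = 0.000190244 s; RTT = 0.000380488 s.
Cycle = t_tx + RTT = 0.000406528 s.
Utilization = t_tx / cycle = 2.604e-05/0.000406528 = 6.405 %.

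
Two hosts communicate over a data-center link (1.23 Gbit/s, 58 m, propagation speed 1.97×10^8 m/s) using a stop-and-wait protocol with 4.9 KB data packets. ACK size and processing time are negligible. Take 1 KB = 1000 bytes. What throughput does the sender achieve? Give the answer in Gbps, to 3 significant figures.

1.21 Gbps

t_tx = L/R = 39200/1230000000 = 3.18699e-05 s.
t_prop = 58/197000000 = 2.94416e-07 s; RTT = 5.88832e-07 s.
Cycle = t_tx + RTT = 3.24588e-05 s.
Throughput = L / cycle = 39200 / 3.24588e-05 = 1.21 Gbps.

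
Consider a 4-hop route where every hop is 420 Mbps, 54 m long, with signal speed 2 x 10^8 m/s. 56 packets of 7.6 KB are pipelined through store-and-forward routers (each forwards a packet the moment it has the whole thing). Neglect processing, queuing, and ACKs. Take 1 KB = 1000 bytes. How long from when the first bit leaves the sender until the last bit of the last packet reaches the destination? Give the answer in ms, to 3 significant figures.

Per-hop transmission t_tx = L/R = 60800/420000000 = 0.144762 ms.
Per-hop propagation t_prop = 54/200000000 = 0.00027 ms.
Pipeline fill: first packet needs 4·t_tx to clear all hops; remaining 55 packets each add one t_tx.
Total = (4+56-1)·t_tx + 4·t_prop = 59·0.144762 + 4·0.00027 = 8.54 ms.

8.54 ms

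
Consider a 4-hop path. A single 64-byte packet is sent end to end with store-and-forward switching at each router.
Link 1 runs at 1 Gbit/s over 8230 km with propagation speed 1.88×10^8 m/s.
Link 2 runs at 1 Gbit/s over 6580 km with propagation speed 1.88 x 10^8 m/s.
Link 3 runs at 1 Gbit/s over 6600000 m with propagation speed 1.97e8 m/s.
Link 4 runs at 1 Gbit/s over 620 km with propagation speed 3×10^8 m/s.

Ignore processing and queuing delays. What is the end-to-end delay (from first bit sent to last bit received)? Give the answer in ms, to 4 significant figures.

L = 64 × 8 = 512 bits.
Transmission delay per hop = L/R = 512/1000000000 = 0.000512 ms; 4 hops → 0.002048 ms.
Propagation delays (d/s per hop): 43.7766, 35, 33.5025, 2.06667 ms; sum = 114.346 ms.
End-to-end = 114.3 ms.

114.3 ms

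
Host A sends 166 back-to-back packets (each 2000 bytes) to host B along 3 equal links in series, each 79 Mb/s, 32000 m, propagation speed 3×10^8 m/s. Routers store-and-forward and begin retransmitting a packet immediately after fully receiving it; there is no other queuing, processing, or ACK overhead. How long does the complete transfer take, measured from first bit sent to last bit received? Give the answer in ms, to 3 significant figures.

Per-hop transmission t_tx = L/R = 16000/79000000 = 0.202532 ms.
Per-hop propagation t_prop = 32000/300000000 = 0.106667 ms.
Pipeline fill: first packet needs 3·t_tx to clear all hops; remaining 165 packets each add one t_tx.
Total = (3+166-1)·t_tx + 3·t_prop = 168·0.202532 + 3·0.106667 = 34.3 ms.

34.3 ms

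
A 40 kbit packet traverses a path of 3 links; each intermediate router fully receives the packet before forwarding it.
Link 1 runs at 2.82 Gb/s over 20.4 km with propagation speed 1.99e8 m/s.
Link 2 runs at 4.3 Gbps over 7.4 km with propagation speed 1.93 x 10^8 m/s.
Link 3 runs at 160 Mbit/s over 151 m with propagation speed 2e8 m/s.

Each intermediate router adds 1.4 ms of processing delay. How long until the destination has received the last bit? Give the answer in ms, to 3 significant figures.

3.22 ms

L = 40000 bits.
Transmission delays (L/R per hop): 0.0141844, 0.00930233, 0.25 ms; sum = 0.273487 ms.
Propagation delays (d/s per hop): 0.102513, 0.038342, 0.000755 ms; sum = 0.14161 ms.
Processing at 2 router(s): 2 × 1.4 ms = 2.8 ms.
End-to-end = 3.22 ms.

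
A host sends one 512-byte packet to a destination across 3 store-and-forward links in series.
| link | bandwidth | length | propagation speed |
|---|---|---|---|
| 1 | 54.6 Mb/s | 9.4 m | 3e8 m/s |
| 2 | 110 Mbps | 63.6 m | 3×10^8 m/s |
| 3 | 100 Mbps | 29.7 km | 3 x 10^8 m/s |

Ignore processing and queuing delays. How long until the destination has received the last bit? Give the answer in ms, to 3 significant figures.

0.252 ms

L = 512 × 8 = 4096 bits.
Transmission delays (L/R per hop): 0.0750183, 0.0372364, 0.04096 ms; sum = 0.153215 ms.
Propagation delays (d/s per hop): 3.13333e-05, 0.000212, 0.099 ms; sum = 0.0992433 ms.
End-to-end = 0.252 ms.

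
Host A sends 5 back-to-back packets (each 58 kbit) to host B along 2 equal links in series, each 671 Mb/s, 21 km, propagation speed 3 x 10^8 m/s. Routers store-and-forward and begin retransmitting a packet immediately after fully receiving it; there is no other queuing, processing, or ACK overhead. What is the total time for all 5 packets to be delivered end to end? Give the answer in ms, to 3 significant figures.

Per-hop transmission t_tx = L/R = 58000/671000000 = 0.0864382 ms.
Per-hop propagation t_prop = 21000/300000000 = 0.07 ms.
Pipeline fill: first packet needs 2·t_tx to clear all hops; remaining 4 packets each add one t_tx.
Total = (2+5-1)·t_tx + 2·t_prop = 6·0.0864382 + 2·0.07 = 0.659 ms.

0.659 ms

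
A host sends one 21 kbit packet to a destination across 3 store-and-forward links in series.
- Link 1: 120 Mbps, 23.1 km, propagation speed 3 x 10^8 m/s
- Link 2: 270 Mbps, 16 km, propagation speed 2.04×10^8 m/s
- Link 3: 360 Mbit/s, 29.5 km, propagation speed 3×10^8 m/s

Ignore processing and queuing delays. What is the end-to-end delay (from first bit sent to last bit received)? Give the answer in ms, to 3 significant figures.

0.565 ms

L = 21000 bits.
Transmission delays (L/R per hop): 0.175, 0.0777778, 0.0583333 ms; sum = 0.311111 ms.
Propagation delays (d/s per hop): 0.077, 0.0784314, 0.0983333 ms; sum = 0.253765 ms.
End-to-end = 0.565 ms.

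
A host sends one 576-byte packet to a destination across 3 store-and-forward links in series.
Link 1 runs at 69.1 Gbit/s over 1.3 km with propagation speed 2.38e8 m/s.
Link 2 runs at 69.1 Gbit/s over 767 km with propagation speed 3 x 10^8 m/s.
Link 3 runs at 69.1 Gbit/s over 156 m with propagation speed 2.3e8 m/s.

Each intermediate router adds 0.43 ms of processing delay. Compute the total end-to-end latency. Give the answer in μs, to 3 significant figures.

3420 μs

L = 576 × 8 = 4608 bits.
Transmission delay per hop = L/R = 4608/69100000000 = 0.066686 μs; 3 hops → 0.200058 μs.
Propagation delays (d/s per hop): 5.46218, 2556.67, 0.678261 μs; sum = 2562.81 μs.
Processing at 2 router(s): 2 × 0.43 ms = 860 μs.
End-to-end = 3420 μs.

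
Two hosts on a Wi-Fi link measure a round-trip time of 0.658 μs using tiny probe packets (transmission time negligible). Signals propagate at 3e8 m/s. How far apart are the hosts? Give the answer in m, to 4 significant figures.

One-way propagation = RTT/2 = 0.329 μs.
d = s × t = 300000000 × 3.29e-07 = 98.70 m.

98.70 m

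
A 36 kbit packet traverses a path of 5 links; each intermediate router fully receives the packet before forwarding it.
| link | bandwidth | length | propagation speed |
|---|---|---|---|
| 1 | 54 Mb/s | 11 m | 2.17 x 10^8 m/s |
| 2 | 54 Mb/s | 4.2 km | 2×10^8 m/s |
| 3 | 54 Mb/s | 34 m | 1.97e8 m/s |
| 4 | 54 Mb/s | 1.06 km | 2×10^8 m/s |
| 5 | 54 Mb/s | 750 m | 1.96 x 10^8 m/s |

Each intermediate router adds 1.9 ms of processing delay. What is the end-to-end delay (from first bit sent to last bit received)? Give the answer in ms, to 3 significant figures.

11.0 ms

L = 36000 bits.
Transmission delay per hop = L/R = 36000/54000000 = 0.666667 ms; 5 hops → 3.33333 ms.
Propagation delays (d/s per hop): 5.06912e-05, 0.021, 0.000172589, 0.0053, 0.00382653 ms; sum = 0.0303498 ms.
Processing at 4 router(s): 4 × 1.9 ms = 7.6 ms.
End-to-end = 11.0 ms.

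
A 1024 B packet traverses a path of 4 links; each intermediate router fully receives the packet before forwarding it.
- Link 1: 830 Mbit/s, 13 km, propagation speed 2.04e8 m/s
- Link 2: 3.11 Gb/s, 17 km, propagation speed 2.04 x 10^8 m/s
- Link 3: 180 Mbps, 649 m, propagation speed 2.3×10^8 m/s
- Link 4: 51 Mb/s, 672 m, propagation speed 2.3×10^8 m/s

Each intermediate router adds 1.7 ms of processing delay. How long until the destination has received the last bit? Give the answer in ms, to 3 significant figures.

L = 1024 × 8 = 8192 bits.
Transmission delays (L/R per hop): 0.00986988, 0.00263408, 0.0455111, 0.160627 ms; sum = 0.218643 ms.
Propagation delays (d/s per hop): 0.0637255, 0.0833333, 0.00282174, 0.00292174 ms; sum = 0.152802 ms.
Processing at 3 router(s): 3 × 1.7 ms = 5.1 ms.
End-to-end = 5.47 ms.

5.47 ms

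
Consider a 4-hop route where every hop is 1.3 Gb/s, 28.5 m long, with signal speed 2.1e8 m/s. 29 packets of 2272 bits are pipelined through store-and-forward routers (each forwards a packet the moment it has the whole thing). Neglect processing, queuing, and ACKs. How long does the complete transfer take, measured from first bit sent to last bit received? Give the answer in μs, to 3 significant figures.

Per-hop transmission t_tx = L/R = 2272/1300000000 = 1.74769 μs.
Per-hop propagation t_prop = 28.5/210000000 = 0.135714 μs.
Pipeline fill: first packet needs 4·t_tx to clear all hops; remaining 28 packets each add one t_tx.
Total = (4+29-1)·t_tx + 4·t_prop = 32·1.74769 + 4·0.135714 = 56.5 μs.

56.5 μs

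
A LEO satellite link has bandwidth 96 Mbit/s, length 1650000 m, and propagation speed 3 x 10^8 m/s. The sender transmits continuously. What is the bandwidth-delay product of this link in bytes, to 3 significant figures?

Propagation delay = 1650000 / 300000000 = 0.0055 s.
BDP = R × t_prop = 96000000 × 0.0055 = 528000 bits.
In bytes: 528000/8 = 66000 bytes.

66000 bytes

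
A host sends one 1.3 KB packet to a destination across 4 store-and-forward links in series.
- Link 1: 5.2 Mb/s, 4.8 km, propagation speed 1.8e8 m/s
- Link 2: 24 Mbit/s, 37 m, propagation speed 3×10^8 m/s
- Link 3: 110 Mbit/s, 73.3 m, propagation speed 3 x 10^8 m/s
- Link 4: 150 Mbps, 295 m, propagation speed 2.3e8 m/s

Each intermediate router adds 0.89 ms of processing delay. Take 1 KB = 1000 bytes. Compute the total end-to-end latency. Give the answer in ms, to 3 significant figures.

5.30 ms

L = 10400 bits.
Transmission delays (L/R per hop): 2, 0.433333, 0.0945455, 0.0693333 ms; sum = 2.59721 ms.
Propagation delays (d/s per hop): 0.0266667, 0.000123333, 0.000244333, 0.00128261 ms; sum = 0.0283169 ms.
Processing at 3 router(s): 3 × 0.89 ms = 2.67 ms.
End-to-end = 5.30 ms.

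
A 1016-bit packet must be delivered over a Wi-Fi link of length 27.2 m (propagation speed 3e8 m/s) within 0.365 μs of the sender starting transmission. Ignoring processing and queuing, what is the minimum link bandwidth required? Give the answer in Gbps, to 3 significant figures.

Propagation delay = 27.2 / 300000000 = 0.0906667 μs.
Transmission budget = 0.365 − 0.0906667 = 0.274333 μs.
R ≥ L / t_tx = 1016 bits / 2.74333e-07 s = 3.70 Gbps.

3.70 Gbps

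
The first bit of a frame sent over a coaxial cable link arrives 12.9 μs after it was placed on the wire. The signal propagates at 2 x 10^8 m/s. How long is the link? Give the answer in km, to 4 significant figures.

2.580 km

d = s × t_prop = 200000000 × 1.29e-05 = 2.580 km.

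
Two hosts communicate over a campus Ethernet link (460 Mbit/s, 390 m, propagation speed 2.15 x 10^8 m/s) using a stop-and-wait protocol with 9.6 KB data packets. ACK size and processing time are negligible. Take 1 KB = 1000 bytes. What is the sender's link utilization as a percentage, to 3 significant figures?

97.9 %

t_tx = L/R = 76800/460000000 = 0.000166957 s.
t_prop = 390/215000000 = 1.81395e-06 s; RTT = 3.62791e-06 s.
Cycle = t_tx + RTT = 0.000170584 s.
Utilization = t_tx / cycle = 0.000166957/0.000170584 = 97.9 %.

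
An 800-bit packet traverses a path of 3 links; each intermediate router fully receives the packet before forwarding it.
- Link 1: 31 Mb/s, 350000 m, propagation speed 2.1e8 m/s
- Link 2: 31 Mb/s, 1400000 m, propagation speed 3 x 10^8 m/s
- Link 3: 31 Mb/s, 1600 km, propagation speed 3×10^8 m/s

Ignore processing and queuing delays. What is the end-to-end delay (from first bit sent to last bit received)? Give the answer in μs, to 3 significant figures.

Transmission delay per hop = L/R = 800/31000000 = 25.8065 μs; 3 hops → 77.4194 μs.
Propagation delays (d/s per hop): 1666.67, 4666.67, 5333.33 μs; sum = 11666.7 μs.
End-to-end = 11700 μs.

11700 μs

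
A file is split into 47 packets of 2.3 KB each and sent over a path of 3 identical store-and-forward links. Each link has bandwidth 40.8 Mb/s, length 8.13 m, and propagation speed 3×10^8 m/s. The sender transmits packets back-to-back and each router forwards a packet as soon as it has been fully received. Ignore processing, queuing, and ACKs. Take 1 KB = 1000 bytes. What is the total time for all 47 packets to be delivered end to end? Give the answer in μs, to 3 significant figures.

Per-hop transmission t_tx = L/R = 18400/40800000 = 450.98 μs.
Per-hop propagation t_prop = 8.13/300000000 = 0.0271 μs.
Pipeline fill: first packet needs 3·t_tx to clear all hops; remaining 46 packets each add one t_tx.
Total = (3+47-1)·t_tx + 3·t_prop = 49·450.98 + 3·0.0271 = 22100 μs.

22100 μs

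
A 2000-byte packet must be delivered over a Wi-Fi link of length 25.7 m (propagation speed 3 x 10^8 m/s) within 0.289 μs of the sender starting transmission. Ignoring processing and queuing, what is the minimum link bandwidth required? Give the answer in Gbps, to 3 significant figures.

78.7 Gbps

L = 16000 bits.
Propagation delay = 25.7 / 300000000 = 0.0856667 μs.
Transmission budget = 0.289 − 0.0856667 = 0.203333 μs.
R ≥ L / t_tx = 16000 bits / 2.03333e-07 s = 78.7 Gbps.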